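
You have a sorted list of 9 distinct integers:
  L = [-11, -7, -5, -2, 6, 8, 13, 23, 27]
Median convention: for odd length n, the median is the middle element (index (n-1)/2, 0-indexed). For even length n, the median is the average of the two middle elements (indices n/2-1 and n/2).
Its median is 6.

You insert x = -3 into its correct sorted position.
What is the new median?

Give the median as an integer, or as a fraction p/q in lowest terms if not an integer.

Answer: 2

Derivation:
Old list (sorted, length 9): [-11, -7, -5, -2, 6, 8, 13, 23, 27]
Old median = 6
Insert x = -3
Old length odd (9). Middle was index 4 = 6.
New length even (10). New median = avg of two middle elements.
x = -3: 3 elements are < x, 6 elements are > x.
New sorted list: [-11, -7, -5, -3, -2, 6, 8, 13, 23, 27]
New median = 2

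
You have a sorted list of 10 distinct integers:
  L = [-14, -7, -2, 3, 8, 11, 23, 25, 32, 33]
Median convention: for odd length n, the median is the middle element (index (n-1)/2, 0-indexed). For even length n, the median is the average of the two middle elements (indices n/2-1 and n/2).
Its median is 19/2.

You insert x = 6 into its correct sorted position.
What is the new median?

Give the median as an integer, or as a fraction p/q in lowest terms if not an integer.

Answer: 8

Derivation:
Old list (sorted, length 10): [-14, -7, -2, 3, 8, 11, 23, 25, 32, 33]
Old median = 19/2
Insert x = 6
Old length even (10). Middle pair: indices 4,5 = 8,11.
New length odd (11). New median = single middle element.
x = 6: 4 elements are < x, 6 elements are > x.
New sorted list: [-14, -7, -2, 3, 6, 8, 11, 23, 25, 32, 33]
New median = 8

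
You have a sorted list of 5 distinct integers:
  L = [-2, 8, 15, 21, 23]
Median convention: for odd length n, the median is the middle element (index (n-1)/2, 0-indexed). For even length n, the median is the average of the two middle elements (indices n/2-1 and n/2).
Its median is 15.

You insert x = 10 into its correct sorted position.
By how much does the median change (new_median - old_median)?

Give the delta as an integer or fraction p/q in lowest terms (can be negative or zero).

Answer: -5/2

Derivation:
Old median = 15
After inserting x = 10: new sorted = [-2, 8, 10, 15, 21, 23]
New median = 25/2
Delta = 25/2 - 15 = -5/2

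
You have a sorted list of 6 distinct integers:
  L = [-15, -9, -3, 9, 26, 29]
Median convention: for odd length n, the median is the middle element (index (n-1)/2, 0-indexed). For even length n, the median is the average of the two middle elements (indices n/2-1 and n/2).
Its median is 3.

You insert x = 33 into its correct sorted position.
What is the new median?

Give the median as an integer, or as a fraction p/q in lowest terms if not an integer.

Old list (sorted, length 6): [-15, -9, -3, 9, 26, 29]
Old median = 3
Insert x = 33
Old length even (6). Middle pair: indices 2,3 = -3,9.
New length odd (7). New median = single middle element.
x = 33: 6 elements are < x, 0 elements are > x.
New sorted list: [-15, -9, -3, 9, 26, 29, 33]
New median = 9

Answer: 9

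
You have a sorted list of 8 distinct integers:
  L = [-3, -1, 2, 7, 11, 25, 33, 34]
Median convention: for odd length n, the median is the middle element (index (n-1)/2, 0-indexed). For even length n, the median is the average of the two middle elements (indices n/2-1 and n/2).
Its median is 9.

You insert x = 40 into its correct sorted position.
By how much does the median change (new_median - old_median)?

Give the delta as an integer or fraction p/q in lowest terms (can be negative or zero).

Answer: 2

Derivation:
Old median = 9
After inserting x = 40: new sorted = [-3, -1, 2, 7, 11, 25, 33, 34, 40]
New median = 11
Delta = 11 - 9 = 2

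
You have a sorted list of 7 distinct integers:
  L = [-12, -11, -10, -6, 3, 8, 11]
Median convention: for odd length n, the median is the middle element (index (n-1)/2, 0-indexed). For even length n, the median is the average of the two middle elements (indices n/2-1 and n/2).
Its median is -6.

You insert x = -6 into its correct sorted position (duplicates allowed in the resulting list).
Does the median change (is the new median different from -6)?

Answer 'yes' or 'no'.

Old median = -6
Insert x = -6
New median = -6
Changed? no

Answer: no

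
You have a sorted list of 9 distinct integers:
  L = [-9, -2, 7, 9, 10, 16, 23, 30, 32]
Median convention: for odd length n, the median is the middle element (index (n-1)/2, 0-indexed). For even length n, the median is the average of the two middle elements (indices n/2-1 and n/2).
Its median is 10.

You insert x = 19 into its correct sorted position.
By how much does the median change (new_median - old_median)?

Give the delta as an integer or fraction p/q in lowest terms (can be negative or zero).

Old median = 10
After inserting x = 19: new sorted = [-9, -2, 7, 9, 10, 16, 19, 23, 30, 32]
New median = 13
Delta = 13 - 10 = 3

Answer: 3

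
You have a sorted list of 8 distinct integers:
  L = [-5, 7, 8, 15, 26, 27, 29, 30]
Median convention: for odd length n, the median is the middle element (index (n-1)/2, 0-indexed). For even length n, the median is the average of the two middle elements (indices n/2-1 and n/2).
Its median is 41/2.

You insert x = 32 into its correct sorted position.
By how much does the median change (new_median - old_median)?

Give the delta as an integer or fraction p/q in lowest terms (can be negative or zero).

Old median = 41/2
After inserting x = 32: new sorted = [-5, 7, 8, 15, 26, 27, 29, 30, 32]
New median = 26
Delta = 26 - 41/2 = 11/2

Answer: 11/2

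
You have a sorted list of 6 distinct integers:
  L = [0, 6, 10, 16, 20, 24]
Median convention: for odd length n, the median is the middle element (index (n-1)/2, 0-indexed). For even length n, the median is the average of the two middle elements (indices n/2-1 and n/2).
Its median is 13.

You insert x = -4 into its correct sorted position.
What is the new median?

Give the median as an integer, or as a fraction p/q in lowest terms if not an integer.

Old list (sorted, length 6): [0, 6, 10, 16, 20, 24]
Old median = 13
Insert x = -4
Old length even (6). Middle pair: indices 2,3 = 10,16.
New length odd (7). New median = single middle element.
x = -4: 0 elements are < x, 6 elements are > x.
New sorted list: [-4, 0, 6, 10, 16, 20, 24]
New median = 10

Answer: 10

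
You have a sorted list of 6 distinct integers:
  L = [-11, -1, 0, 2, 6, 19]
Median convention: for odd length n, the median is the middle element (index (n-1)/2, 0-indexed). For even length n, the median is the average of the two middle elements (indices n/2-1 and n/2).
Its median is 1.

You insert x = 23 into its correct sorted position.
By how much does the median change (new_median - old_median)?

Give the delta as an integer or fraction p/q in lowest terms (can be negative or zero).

Answer: 1

Derivation:
Old median = 1
After inserting x = 23: new sorted = [-11, -1, 0, 2, 6, 19, 23]
New median = 2
Delta = 2 - 1 = 1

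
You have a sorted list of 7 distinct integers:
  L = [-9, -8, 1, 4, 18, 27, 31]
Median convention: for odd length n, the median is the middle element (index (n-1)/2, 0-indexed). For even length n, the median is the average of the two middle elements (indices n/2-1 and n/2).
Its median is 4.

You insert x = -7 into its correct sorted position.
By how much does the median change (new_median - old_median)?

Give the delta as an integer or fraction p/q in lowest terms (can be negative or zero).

Old median = 4
After inserting x = -7: new sorted = [-9, -8, -7, 1, 4, 18, 27, 31]
New median = 5/2
Delta = 5/2 - 4 = -3/2

Answer: -3/2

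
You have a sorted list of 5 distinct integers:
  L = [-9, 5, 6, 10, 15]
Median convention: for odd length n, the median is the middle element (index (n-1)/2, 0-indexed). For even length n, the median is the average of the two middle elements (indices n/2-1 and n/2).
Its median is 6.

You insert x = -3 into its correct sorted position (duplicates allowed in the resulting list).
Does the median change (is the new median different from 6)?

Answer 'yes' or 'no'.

Old median = 6
Insert x = -3
New median = 11/2
Changed? yes

Answer: yes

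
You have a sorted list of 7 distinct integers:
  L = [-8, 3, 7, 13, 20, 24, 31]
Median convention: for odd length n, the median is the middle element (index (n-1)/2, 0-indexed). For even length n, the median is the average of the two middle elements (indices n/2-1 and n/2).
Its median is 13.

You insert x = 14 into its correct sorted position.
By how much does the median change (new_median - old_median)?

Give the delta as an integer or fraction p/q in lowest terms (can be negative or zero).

Old median = 13
After inserting x = 14: new sorted = [-8, 3, 7, 13, 14, 20, 24, 31]
New median = 27/2
Delta = 27/2 - 13 = 1/2

Answer: 1/2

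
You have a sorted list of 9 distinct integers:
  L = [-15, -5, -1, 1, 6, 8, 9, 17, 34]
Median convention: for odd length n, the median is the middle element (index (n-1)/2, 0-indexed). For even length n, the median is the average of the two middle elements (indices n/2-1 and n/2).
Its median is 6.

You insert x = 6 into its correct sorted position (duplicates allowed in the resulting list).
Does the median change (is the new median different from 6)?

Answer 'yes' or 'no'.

Answer: no

Derivation:
Old median = 6
Insert x = 6
New median = 6
Changed? no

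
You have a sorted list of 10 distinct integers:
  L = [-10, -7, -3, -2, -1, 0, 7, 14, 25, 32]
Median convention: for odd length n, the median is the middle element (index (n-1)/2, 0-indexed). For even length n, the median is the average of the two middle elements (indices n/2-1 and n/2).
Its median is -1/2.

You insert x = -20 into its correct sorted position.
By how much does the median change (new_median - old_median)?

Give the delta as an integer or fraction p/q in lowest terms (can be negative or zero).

Old median = -1/2
After inserting x = -20: new sorted = [-20, -10, -7, -3, -2, -1, 0, 7, 14, 25, 32]
New median = -1
Delta = -1 - -1/2 = -1/2

Answer: -1/2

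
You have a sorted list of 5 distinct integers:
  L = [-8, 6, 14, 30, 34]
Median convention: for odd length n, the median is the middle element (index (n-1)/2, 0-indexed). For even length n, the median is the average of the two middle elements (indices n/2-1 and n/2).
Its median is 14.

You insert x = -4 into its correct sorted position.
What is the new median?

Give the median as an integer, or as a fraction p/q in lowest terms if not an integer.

Answer: 10

Derivation:
Old list (sorted, length 5): [-8, 6, 14, 30, 34]
Old median = 14
Insert x = -4
Old length odd (5). Middle was index 2 = 14.
New length even (6). New median = avg of two middle elements.
x = -4: 1 elements are < x, 4 elements are > x.
New sorted list: [-8, -4, 6, 14, 30, 34]
New median = 10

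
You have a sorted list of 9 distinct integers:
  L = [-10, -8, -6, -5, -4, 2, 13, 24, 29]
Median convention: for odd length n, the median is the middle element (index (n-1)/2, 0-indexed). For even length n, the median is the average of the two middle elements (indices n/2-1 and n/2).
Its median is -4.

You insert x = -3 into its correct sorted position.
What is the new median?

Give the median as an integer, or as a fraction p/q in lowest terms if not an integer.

Answer: -7/2

Derivation:
Old list (sorted, length 9): [-10, -8, -6, -5, -4, 2, 13, 24, 29]
Old median = -4
Insert x = -3
Old length odd (9). Middle was index 4 = -4.
New length even (10). New median = avg of two middle elements.
x = -3: 5 elements are < x, 4 elements are > x.
New sorted list: [-10, -8, -6, -5, -4, -3, 2, 13, 24, 29]
New median = -7/2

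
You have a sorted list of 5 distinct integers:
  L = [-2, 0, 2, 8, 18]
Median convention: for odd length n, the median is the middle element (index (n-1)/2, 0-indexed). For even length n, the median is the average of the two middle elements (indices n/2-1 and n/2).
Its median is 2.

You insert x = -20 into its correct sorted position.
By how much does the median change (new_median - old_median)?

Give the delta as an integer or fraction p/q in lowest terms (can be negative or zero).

Answer: -1

Derivation:
Old median = 2
After inserting x = -20: new sorted = [-20, -2, 0, 2, 8, 18]
New median = 1
Delta = 1 - 2 = -1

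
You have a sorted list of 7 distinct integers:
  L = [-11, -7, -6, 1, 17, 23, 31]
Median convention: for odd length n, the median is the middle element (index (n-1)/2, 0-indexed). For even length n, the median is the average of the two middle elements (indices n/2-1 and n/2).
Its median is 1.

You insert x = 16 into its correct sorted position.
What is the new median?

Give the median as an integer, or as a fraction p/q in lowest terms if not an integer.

Answer: 17/2

Derivation:
Old list (sorted, length 7): [-11, -7, -6, 1, 17, 23, 31]
Old median = 1
Insert x = 16
Old length odd (7). Middle was index 3 = 1.
New length even (8). New median = avg of two middle elements.
x = 16: 4 elements are < x, 3 elements are > x.
New sorted list: [-11, -7, -6, 1, 16, 17, 23, 31]
New median = 17/2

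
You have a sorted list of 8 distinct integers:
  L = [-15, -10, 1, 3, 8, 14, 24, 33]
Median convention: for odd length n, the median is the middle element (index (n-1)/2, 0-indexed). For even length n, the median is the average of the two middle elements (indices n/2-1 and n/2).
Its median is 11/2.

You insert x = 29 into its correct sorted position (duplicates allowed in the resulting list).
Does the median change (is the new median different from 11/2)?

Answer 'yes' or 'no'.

Old median = 11/2
Insert x = 29
New median = 8
Changed? yes

Answer: yes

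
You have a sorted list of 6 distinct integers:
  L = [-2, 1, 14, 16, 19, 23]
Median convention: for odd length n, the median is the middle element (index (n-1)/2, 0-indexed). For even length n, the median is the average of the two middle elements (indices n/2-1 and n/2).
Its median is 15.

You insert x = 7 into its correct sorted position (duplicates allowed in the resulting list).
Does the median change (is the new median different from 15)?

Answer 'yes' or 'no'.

Old median = 15
Insert x = 7
New median = 14
Changed? yes

Answer: yes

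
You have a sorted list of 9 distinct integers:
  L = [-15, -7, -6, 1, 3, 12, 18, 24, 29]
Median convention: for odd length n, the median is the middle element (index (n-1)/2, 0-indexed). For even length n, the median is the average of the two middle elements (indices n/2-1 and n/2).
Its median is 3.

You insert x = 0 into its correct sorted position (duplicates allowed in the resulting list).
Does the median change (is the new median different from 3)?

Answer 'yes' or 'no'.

Old median = 3
Insert x = 0
New median = 2
Changed? yes

Answer: yes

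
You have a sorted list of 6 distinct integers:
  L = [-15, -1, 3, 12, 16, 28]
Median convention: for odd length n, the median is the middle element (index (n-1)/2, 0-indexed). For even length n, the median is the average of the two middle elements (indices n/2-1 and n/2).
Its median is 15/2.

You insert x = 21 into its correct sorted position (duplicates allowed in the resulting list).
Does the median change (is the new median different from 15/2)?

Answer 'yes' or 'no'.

Old median = 15/2
Insert x = 21
New median = 12
Changed? yes

Answer: yes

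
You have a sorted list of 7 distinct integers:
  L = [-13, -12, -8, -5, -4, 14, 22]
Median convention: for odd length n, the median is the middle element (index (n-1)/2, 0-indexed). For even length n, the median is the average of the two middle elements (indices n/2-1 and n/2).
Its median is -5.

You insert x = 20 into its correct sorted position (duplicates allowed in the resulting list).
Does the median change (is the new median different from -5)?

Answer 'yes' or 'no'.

Old median = -5
Insert x = 20
New median = -9/2
Changed? yes

Answer: yes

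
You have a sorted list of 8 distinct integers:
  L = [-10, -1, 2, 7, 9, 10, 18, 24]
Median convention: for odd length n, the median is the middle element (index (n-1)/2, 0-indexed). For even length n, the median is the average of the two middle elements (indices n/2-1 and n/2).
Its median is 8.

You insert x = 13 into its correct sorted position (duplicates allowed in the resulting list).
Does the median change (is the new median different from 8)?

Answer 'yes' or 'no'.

Answer: yes

Derivation:
Old median = 8
Insert x = 13
New median = 9
Changed? yes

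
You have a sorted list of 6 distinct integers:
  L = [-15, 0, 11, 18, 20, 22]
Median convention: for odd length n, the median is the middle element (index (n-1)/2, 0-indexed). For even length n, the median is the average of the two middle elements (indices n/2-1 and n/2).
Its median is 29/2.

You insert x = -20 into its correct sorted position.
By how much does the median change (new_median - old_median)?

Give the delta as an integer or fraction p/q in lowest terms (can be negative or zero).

Old median = 29/2
After inserting x = -20: new sorted = [-20, -15, 0, 11, 18, 20, 22]
New median = 11
Delta = 11 - 29/2 = -7/2

Answer: -7/2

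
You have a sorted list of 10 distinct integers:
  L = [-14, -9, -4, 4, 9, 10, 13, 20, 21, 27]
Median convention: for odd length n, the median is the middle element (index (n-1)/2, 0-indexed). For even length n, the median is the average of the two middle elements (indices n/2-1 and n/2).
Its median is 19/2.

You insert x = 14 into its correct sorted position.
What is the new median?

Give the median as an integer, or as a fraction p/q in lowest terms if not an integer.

Answer: 10

Derivation:
Old list (sorted, length 10): [-14, -9, -4, 4, 9, 10, 13, 20, 21, 27]
Old median = 19/2
Insert x = 14
Old length even (10). Middle pair: indices 4,5 = 9,10.
New length odd (11). New median = single middle element.
x = 14: 7 elements are < x, 3 elements are > x.
New sorted list: [-14, -9, -4, 4, 9, 10, 13, 14, 20, 21, 27]
New median = 10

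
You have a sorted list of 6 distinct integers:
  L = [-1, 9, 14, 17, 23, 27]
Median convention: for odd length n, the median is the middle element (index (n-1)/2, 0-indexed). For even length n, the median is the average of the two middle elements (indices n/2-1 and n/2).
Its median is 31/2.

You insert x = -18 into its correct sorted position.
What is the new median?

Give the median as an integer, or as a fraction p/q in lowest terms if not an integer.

Answer: 14

Derivation:
Old list (sorted, length 6): [-1, 9, 14, 17, 23, 27]
Old median = 31/2
Insert x = -18
Old length even (6). Middle pair: indices 2,3 = 14,17.
New length odd (7). New median = single middle element.
x = -18: 0 elements are < x, 6 elements are > x.
New sorted list: [-18, -1, 9, 14, 17, 23, 27]
New median = 14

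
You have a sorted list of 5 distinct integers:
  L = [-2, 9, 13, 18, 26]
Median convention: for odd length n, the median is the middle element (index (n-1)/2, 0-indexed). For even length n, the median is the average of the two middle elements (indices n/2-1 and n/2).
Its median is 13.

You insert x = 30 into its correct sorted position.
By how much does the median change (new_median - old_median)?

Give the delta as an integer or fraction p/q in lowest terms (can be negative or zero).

Old median = 13
After inserting x = 30: new sorted = [-2, 9, 13, 18, 26, 30]
New median = 31/2
Delta = 31/2 - 13 = 5/2

Answer: 5/2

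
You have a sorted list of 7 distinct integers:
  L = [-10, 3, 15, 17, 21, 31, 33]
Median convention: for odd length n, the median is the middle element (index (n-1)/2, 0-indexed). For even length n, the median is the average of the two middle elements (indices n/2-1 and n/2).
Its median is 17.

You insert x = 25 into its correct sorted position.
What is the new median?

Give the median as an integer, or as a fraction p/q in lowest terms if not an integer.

Old list (sorted, length 7): [-10, 3, 15, 17, 21, 31, 33]
Old median = 17
Insert x = 25
Old length odd (7). Middle was index 3 = 17.
New length even (8). New median = avg of two middle elements.
x = 25: 5 elements are < x, 2 elements are > x.
New sorted list: [-10, 3, 15, 17, 21, 25, 31, 33]
New median = 19

Answer: 19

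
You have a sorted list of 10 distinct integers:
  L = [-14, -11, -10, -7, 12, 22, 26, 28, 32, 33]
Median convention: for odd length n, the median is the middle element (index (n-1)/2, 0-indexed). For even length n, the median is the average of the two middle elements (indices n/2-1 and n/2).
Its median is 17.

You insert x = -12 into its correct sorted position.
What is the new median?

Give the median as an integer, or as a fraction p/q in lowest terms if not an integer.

Answer: 12

Derivation:
Old list (sorted, length 10): [-14, -11, -10, -7, 12, 22, 26, 28, 32, 33]
Old median = 17
Insert x = -12
Old length even (10). Middle pair: indices 4,5 = 12,22.
New length odd (11). New median = single middle element.
x = -12: 1 elements are < x, 9 elements are > x.
New sorted list: [-14, -12, -11, -10, -7, 12, 22, 26, 28, 32, 33]
New median = 12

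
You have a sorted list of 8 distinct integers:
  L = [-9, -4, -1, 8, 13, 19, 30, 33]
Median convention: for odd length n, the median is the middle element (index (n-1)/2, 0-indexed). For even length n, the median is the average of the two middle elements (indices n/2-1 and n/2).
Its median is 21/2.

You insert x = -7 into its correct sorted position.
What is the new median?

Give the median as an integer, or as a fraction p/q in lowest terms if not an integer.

Answer: 8

Derivation:
Old list (sorted, length 8): [-9, -4, -1, 8, 13, 19, 30, 33]
Old median = 21/2
Insert x = -7
Old length even (8). Middle pair: indices 3,4 = 8,13.
New length odd (9). New median = single middle element.
x = -7: 1 elements are < x, 7 elements are > x.
New sorted list: [-9, -7, -4, -1, 8, 13, 19, 30, 33]
New median = 8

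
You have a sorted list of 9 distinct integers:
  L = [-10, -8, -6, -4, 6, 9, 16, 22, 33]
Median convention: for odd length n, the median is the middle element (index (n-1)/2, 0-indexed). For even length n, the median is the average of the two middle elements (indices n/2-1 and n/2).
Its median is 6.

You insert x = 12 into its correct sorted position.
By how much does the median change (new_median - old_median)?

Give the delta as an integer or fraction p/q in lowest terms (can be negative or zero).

Old median = 6
After inserting x = 12: new sorted = [-10, -8, -6, -4, 6, 9, 12, 16, 22, 33]
New median = 15/2
Delta = 15/2 - 6 = 3/2

Answer: 3/2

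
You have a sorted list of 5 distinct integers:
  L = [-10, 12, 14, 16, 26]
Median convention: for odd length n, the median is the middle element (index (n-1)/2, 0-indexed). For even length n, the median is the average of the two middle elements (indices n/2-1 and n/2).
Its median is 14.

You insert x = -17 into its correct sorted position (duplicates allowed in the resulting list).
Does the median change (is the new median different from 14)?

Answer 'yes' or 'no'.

Old median = 14
Insert x = -17
New median = 13
Changed? yes

Answer: yes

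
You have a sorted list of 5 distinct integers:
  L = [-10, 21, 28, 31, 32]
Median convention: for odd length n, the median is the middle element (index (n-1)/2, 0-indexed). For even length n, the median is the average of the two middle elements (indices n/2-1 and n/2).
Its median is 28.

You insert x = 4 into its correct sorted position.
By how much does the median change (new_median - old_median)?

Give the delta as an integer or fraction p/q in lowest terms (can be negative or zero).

Old median = 28
After inserting x = 4: new sorted = [-10, 4, 21, 28, 31, 32]
New median = 49/2
Delta = 49/2 - 28 = -7/2

Answer: -7/2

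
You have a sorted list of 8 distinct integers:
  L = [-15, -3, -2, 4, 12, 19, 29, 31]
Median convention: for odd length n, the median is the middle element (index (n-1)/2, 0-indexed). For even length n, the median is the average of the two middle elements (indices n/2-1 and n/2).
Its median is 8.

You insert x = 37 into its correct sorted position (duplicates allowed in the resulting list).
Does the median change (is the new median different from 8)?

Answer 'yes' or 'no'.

Answer: yes

Derivation:
Old median = 8
Insert x = 37
New median = 12
Changed? yes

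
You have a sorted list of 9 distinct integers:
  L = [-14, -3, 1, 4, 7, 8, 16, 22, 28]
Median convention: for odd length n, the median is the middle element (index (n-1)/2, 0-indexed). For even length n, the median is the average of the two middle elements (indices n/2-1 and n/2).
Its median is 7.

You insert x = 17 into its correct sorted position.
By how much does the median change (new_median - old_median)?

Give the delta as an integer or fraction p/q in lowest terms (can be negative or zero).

Answer: 1/2

Derivation:
Old median = 7
After inserting x = 17: new sorted = [-14, -3, 1, 4, 7, 8, 16, 17, 22, 28]
New median = 15/2
Delta = 15/2 - 7 = 1/2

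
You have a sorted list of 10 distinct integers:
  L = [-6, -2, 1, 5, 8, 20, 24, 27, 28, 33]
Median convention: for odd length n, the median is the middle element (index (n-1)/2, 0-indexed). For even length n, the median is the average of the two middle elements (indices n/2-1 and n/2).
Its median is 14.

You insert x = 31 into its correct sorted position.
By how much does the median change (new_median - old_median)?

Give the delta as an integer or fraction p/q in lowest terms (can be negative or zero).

Answer: 6

Derivation:
Old median = 14
After inserting x = 31: new sorted = [-6, -2, 1, 5, 8, 20, 24, 27, 28, 31, 33]
New median = 20
Delta = 20 - 14 = 6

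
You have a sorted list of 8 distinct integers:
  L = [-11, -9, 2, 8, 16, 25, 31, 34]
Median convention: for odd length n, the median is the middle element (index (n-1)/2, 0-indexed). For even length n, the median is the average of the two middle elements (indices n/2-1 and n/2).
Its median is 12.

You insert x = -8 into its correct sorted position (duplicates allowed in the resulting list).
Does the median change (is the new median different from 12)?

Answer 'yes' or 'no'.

Answer: yes

Derivation:
Old median = 12
Insert x = -8
New median = 8
Changed? yes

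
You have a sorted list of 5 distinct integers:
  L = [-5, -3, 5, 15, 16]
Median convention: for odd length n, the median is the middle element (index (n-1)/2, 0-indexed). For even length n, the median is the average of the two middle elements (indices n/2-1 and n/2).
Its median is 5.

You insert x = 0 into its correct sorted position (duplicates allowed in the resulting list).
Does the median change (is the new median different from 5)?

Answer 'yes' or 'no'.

Old median = 5
Insert x = 0
New median = 5/2
Changed? yes

Answer: yes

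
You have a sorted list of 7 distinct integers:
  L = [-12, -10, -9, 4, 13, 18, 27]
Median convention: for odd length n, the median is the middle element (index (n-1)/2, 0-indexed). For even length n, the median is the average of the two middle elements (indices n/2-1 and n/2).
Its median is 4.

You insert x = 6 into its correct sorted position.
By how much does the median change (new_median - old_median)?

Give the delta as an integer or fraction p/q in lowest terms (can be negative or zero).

Old median = 4
After inserting x = 6: new sorted = [-12, -10, -9, 4, 6, 13, 18, 27]
New median = 5
Delta = 5 - 4 = 1

Answer: 1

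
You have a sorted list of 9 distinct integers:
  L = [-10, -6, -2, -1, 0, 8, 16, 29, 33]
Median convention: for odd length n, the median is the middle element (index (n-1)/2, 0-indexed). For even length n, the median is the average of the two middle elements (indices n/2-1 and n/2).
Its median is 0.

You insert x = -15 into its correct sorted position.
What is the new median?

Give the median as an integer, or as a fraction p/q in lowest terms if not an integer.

Answer: -1/2

Derivation:
Old list (sorted, length 9): [-10, -6, -2, -1, 0, 8, 16, 29, 33]
Old median = 0
Insert x = -15
Old length odd (9). Middle was index 4 = 0.
New length even (10). New median = avg of two middle elements.
x = -15: 0 elements are < x, 9 elements are > x.
New sorted list: [-15, -10, -6, -2, -1, 0, 8, 16, 29, 33]
New median = -1/2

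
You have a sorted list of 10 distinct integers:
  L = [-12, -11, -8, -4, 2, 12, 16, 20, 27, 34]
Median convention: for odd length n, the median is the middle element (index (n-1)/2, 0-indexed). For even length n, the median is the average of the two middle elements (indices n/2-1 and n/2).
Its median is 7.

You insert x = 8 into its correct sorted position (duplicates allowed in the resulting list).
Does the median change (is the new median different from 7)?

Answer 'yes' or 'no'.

Answer: yes

Derivation:
Old median = 7
Insert x = 8
New median = 8
Changed? yes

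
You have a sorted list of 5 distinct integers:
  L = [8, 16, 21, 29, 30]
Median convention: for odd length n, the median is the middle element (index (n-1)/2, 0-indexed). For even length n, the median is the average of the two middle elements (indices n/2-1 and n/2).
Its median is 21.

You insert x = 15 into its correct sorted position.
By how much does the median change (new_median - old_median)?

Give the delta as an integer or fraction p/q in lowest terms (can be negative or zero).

Old median = 21
After inserting x = 15: new sorted = [8, 15, 16, 21, 29, 30]
New median = 37/2
Delta = 37/2 - 21 = -5/2

Answer: -5/2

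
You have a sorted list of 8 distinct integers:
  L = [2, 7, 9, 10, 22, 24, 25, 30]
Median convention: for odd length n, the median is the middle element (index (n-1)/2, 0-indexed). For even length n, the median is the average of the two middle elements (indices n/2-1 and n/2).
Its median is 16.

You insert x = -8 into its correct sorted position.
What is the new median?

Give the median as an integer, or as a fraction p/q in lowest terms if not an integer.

Old list (sorted, length 8): [2, 7, 9, 10, 22, 24, 25, 30]
Old median = 16
Insert x = -8
Old length even (8). Middle pair: indices 3,4 = 10,22.
New length odd (9). New median = single middle element.
x = -8: 0 elements are < x, 8 elements are > x.
New sorted list: [-8, 2, 7, 9, 10, 22, 24, 25, 30]
New median = 10

Answer: 10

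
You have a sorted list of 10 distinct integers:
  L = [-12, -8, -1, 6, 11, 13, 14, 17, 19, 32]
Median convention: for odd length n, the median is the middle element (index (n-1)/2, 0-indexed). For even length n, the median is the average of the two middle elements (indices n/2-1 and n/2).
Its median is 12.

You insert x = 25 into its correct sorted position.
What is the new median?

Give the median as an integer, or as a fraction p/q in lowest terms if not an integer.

Answer: 13

Derivation:
Old list (sorted, length 10): [-12, -8, -1, 6, 11, 13, 14, 17, 19, 32]
Old median = 12
Insert x = 25
Old length even (10). Middle pair: indices 4,5 = 11,13.
New length odd (11). New median = single middle element.
x = 25: 9 elements are < x, 1 elements are > x.
New sorted list: [-12, -8, -1, 6, 11, 13, 14, 17, 19, 25, 32]
New median = 13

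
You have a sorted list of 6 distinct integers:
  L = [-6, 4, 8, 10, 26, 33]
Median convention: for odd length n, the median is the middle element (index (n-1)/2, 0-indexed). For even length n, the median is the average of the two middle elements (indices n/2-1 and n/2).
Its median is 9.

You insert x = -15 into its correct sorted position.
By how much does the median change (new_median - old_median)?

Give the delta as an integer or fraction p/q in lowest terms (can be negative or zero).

Answer: -1

Derivation:
Old median = 9
After inserting x = -15: new sorted = [-15, -6, 4, 8, 10, 26, 33]
New median = 8
Delta = 8 - 9 = -1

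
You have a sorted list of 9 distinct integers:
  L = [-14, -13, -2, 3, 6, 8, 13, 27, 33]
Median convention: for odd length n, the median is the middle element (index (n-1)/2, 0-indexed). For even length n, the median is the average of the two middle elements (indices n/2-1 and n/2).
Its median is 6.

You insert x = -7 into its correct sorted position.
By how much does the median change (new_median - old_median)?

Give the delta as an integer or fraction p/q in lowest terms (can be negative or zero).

Answer: -3/2

Derivation:
Old median = 6
After inserting x = -7: new sorted = [-14, -13, -7, -2, 3, 6, 8, 13, 27, 33]
New median = 9/2
Delta = 9/2 - 6 = -3/2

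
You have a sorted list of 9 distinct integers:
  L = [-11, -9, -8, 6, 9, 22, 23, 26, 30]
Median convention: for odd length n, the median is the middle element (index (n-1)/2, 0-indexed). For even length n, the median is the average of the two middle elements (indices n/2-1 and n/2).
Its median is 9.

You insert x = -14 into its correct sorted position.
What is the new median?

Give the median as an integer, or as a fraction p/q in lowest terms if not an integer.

Answer: 15/2

Derivation:
Old list (sorted, length 9): [-11, -9, -8, 6, 9, 22, 23, 26, 30]
Old median = 9
Insert x = -14
Old length odd (9). Middle was index 4 = 9.
New length even (10). New median = avg of two middle elements.
x = -14: 0 elements are < x, 9 elements are > x.
New sorted list: [-14, -11, -9, -8, 6, 9, 22, 23, 26, 30]
New median = 15/2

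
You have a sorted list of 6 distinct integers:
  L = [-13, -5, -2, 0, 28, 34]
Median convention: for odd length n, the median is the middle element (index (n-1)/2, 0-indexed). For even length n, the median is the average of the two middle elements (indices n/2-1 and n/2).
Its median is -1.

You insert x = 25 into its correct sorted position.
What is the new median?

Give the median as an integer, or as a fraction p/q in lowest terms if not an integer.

Old list (sorted, length 6): [-13, -5, -2, 0, 28, 34]
Old median = -1
Insert x = 25
Old length even (6). Middle pair: indices 2,3 = -2,0.
New length odd (7). New median = single middle element.
x = 25: 4 elements are < x, 2 elements are > x.
New sorted list: [-13, -5, -2, 0, 25, 28, 34]
New median = 0

Answer: 0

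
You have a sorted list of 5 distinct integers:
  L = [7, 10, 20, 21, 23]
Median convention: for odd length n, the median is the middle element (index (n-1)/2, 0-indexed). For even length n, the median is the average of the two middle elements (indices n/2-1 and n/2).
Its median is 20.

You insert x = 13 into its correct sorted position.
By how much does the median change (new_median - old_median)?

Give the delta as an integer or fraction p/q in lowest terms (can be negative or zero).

Answer: -7/2

Derivation:
Old median = 20
After inserting x = 13: new sorted = [7, 10, 13, 20, 21, 23]
New median = 33/2
Delta = 33/2 - 20 = -7/2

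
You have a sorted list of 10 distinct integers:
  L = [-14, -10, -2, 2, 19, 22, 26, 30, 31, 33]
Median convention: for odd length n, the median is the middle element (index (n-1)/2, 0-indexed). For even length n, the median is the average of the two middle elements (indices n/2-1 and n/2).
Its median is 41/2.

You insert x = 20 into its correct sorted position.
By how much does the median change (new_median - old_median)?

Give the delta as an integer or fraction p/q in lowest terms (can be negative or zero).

Old median = 41/2
After inserting x = 20: new sorted = [-14, -10, -2, 2, 19, 20, 22, 26, 30, 31, 33]
New median = 20
Delta = 20 - 41/2 = -1/2

Answer: -1/2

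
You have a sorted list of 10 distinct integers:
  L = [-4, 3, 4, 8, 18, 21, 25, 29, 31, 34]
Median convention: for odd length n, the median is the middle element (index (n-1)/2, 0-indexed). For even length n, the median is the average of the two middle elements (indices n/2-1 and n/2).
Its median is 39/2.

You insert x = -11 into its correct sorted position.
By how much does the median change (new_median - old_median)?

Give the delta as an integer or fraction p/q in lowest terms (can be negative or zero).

Old median = 39/2
After inserting x = -11: new sorted = [-11, -4, 3, 4, 8, 18, 21, 25, 29, 31, 34]
New median = 18
Delta = 18 - 39/2 = -3/2

Answer: -3/2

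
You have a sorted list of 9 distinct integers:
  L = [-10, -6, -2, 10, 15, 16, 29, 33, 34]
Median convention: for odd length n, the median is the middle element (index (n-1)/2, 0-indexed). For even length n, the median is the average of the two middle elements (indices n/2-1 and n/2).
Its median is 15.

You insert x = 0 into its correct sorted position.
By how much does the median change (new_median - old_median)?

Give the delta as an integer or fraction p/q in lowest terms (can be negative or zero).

Old median = 15
After inserting x = 0: new sorted = [-10, -6, -2, 0, 10, 15, 16, 29, 33, 34]
New median = 25/2
Delta = 25/2 - 15 = -5/2

Answer: -5/2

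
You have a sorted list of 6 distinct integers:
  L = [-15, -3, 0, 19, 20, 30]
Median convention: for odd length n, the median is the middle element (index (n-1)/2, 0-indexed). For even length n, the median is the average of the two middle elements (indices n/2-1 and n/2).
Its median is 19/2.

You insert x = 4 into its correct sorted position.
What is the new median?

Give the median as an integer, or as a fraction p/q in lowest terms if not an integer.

Answer: 4

Derivation:
Old list (sorted, length 6): [-15, -3, 0, 19, 20, 30]
Old median = 19/2
Insert x = 4
Old length even (6). Middle pair: indices 2,3 = 0,19.
New length odd (7). New median = single middle element.
x = 4: 3 elements are < x, 3 elements are > x.
New sorted list: [-15, -3, 0, 4, 19, 20, 30]
New median = 4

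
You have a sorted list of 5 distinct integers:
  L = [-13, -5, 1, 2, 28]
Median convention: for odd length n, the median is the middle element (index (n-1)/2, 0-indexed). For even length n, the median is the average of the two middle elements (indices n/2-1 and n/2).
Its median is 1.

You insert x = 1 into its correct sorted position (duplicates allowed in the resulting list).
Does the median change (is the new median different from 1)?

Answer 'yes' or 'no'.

Answer: no

Derivation:
Old median = 1
Insert x = 1
New median = 1
Changed? no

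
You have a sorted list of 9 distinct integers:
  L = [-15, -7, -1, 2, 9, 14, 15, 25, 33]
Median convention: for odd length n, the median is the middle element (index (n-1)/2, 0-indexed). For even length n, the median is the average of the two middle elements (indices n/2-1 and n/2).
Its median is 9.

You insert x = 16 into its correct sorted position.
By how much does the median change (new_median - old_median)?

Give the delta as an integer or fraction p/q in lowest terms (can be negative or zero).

Old median = 9
After inserting x = 16: new sorted = [-15, -7, -1, 2, 9, 14, 15, 16, 25, 33]
New median = 23/2
Delta = 23/2 - 9 = 5/2

Answer: 5/2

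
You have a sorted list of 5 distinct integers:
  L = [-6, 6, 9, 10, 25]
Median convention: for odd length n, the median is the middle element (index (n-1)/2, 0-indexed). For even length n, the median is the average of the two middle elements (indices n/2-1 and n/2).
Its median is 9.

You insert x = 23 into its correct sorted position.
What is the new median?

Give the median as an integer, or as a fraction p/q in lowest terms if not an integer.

Old list (sorted, length 5): [-6, 6, 9, 10, 25]
Old median = 9
Insert x = 23
Old length odd (5). Middle was index 2 = 9.
New length even (6). New median = avg of two middle elements.
x = 23: 4 elements are < x, 1 elements are > x.
New sorted list: [-6, 6, 9, 10, 23, 25]
New median = 19/2

Answer: 19/2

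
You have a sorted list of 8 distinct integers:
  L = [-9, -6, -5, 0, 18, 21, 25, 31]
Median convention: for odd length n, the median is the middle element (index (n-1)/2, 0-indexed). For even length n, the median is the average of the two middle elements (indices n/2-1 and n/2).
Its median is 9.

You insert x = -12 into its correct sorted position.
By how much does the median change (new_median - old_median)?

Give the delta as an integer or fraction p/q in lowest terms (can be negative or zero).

Answer: -9

Derivation:
Old median = 9
After inserting x = -12: new sorted = [-12, -9, -6, -5, 0, 18, 21, 25, 31]
New median = 0
Delta = 0 - 9 = -9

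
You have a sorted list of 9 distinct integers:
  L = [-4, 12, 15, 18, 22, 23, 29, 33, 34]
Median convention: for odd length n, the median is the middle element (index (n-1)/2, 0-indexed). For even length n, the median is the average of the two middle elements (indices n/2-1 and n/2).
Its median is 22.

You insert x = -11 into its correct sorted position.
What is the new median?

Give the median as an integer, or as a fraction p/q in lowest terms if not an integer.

Answer: 20

Derivation:
Old list (sorted, length 9): [-4, 12, 15, 18, 22, 23, 29, 33, 34]
Old median = 22
Insert x = -11
Old length odd (9). Middle was index 4 = 22.
New length even (10). New median = avg of two middle elements.
x = -11: 0 elements are < x, 9 elements are > x.
New sorted list: [-11, -4, 12, 15, 18, 22, 23, 29, 33, 34]
New median = 20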